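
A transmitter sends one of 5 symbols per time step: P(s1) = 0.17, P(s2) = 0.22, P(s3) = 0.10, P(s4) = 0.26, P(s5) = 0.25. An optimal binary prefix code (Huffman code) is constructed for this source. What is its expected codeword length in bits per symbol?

2.27 bits/symbol

Repeatedly combine the two least-probable nodes; the expected code length is the sum of the merged weights.
merge 1/10 + 17/100 → 27/100
merge 11/50 + 1/4 → 47/100
merge 13/50 + 27/100 → 53/100
merge 47/100 + 53/100 → 1
L = 27/100 + 47/100 + 53/100 + 1 = 227/100 = 2.27 bits/symbol.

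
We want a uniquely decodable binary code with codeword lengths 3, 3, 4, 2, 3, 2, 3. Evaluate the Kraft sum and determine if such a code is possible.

With common denominator 2^4 = 16: Σ 2^(−ℓᵢ) = 2/16 + 2/16 + 1/16 + 4/16 + 2/16 + 4/16 + 2/16 = 17/16 = 1.0625.
Kraft's inequality requires Σ ≤ 1; here Σ = 1.0625 > 1, so no such prefix code exists.

1.0625; no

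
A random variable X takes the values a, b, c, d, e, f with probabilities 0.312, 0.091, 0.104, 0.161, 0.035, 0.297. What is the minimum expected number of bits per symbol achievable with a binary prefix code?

2.356 bits/symbol

Repeatedly combine the two least-probable nodes; the expected code length is the sum of the merged weights.
merge 7/200 + 91/1000 → 63/500
merge 13/125 + 63/500 → 23/100
merge 161/1000 + 23/100 → 391/1000
merge 297/1000 + 39/125 → 609/1000
merge 391/1000 + 609/1000 → 1
L = 63/500 + 23/100 + 391/1000 + 609/1000 + 1 = 589/250 = 2.356 bits/symbol.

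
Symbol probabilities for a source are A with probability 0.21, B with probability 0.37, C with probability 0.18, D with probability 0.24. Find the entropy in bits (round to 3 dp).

1.943 bits

H = −Σ pᵢ log₂ pᵢ.
−0.21·log₂(0.21) = 0.4728
−0.37·log₂(0.37) = 0.5307
−0.18·log₂(0.18) = 0.4453
−0.24·log₂(0.24) = 0.4941
Sum ≈ 1.9430 → 1.943 bits.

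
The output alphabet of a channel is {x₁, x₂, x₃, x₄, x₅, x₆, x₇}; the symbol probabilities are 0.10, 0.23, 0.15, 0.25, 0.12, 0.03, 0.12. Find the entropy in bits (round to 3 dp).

2.616 bits

H = −Σ pᵢ log₂ pᵢ.
−0.10·log₂(0.10) = 0.3322
−0.23·log₂(0.23) = 0.4877
−0.15·log₂(0.15) = 0.4105
−0.25·log₂(0.25) = 0.5000
−0.12·log₂(0.12) = 0.3671
−0.03·log₂(0.03) = 0.1518
−0.12·log₂(0.12) = 0.3671
Sum ≈ 2.6163 → 2.616 bits.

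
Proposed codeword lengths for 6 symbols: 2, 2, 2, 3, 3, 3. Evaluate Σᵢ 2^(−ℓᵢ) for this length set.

1.125

With common denominator 2^3 = 8: Σ 2^(−ℓᵢ) = 2/8 + 2/8 + 2/8 + 1/8 + 1/8 + 1/8 = 9/8 = 1.125.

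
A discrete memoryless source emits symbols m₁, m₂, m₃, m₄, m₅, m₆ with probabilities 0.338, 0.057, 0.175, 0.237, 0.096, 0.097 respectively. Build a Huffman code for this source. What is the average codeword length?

2.403 bits/symbol

Repeatedly combine the two least-probable nodes; the expected code length is the sum of the merged weights.
merge 57/1000 + 12/125 → 153/1000
merge 97/1000 + 153/1000 → 1/4
merge 7/40 + 237/1000 → 103/250
merge 1/4 + 169/500 → 147/250
merge 103/250 + 147/250 → 1
L = 153/1000 + 1/4 + 103/250 + 147/250 + 1 = 2403/1000 = 2.403 bits/symbol.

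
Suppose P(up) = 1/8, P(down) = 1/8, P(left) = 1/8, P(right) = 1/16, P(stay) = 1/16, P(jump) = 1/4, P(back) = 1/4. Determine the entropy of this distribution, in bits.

Each probability is a power of 1/2, so log₂(1/p) is an integer.
H = Σ p·log₂(1/p) = 1/8·3 + 1/8·3 + 1/8·3 + 1/16·4 + 1/16·4 + 1/4·2 + 1/4·2 = 2.625 bits.

2.625 bits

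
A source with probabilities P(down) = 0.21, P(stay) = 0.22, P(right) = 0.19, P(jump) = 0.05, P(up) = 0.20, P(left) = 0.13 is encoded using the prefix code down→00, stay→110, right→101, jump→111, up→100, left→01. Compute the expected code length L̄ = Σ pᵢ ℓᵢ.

2.66 bits/symbol

L̄ = Σ pᵢ·ℓᵢ = 0.21·2 + 0.22·3 + 0.19·3 + 0.05·3 + 0.20·3 + 0.13·2 = 2.66 bits/symbol.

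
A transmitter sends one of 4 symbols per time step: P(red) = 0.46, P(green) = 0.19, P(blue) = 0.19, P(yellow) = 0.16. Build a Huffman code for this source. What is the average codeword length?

Repeatedly combine the two least-probable nodes; the expected code length is the sum of the merged weights.
merge 4/25 + 19/100 → 7/20
merge 19/100 + 7/20 → 27/50
merge 23/50 + 27/50 → 1
L = 7/20 + 27/50 + 1 = 189/100 = 1.89 bits/symbol.

1.89 bits/symbol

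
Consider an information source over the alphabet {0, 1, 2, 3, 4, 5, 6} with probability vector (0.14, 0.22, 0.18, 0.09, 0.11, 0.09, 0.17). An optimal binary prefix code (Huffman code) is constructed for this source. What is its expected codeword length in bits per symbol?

2.78 bits/symbol

Repeatedly combine the two least-probable nodes; the expected code length is the sum of the merged weights.
merge 9/100 + 9/100 → 9/50
merge 11/100 + 7/50 → 1/4
merge 17/100 + 9/50 → 7/20
merge 9/50 + 11/50 → 2/5
merge 1/4 + 7/20 → 3/5
merge 2/5 + 3/5 → 1
L = 9/50 + 1/4 + 7/20 + 2/5 + 3/5 + 1 = 139/50 = 2.78 bits/symbol.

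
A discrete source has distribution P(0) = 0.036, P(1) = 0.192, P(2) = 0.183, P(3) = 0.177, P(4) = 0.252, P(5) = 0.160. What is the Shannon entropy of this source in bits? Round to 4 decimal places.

H = −Σ pᵢ log₂ pᵢ.
−0.036·log₂(0.036) = 0.1727
−0.192·log₂(0.192) = 0.4571
−0.183·log₂(0.183) = 0.4484
−0.177·log₂(0.177) = 0.4422
−0.252·log₂(0.252) = 0.5011
−0.160·log₂(0.160) = 0.4230
Sum ≈ 2.4444 → 2.4444 bits.

2.4444 bits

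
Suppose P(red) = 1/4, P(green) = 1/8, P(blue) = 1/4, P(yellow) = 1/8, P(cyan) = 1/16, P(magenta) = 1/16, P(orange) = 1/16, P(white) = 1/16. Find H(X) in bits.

Each probability is a power of 1/2, so log₂(1/p) is an integer.
H = Σ p·log₂(1/p) = 1/4·2 + 1/8·3 + 1/4·2 + 1/8·3 + 1/16·4 + 1/16·4 + 1/16·4 + 1/16·4 = 2.75 bits.

2.75 bits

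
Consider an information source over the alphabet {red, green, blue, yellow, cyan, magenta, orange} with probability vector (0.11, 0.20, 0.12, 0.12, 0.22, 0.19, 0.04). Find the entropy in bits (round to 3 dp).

H = −Σ pᵢ log₂ pᵢ.
−0.11·log₂(0.11) = 0.3503
−0.20·log₂(0.20) = 0.4644
−0.12·log₂(0.12) = 0.3671
−0.12·log₂(0.12) = 0.3671
−0.22·log₂(0.22) = 0.4806
−0.19·log₂(0.19) = 0.4552
−0.04·log₂(0.04) = 0.1858
Sum ≈ 2.6704 → 2.670 bits.

2.670 bits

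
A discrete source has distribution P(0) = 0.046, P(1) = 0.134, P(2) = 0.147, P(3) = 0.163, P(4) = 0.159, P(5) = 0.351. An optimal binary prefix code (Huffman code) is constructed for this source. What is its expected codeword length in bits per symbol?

2.478 bits/symbol

Repeatedly combine the two least-probable nodes; the expected code length is the sum of the merged weights.
merge 23/500 + 67/500 → 9/50
merge 147/1000 + 159/1000 → 153/500
merge 163/1000 + 9/50 → 343/1000
merge 153/500 + 343/1000 → 649/1000
merge 351/1000 + 649/1000 → 1
L = 9/50 + 153/500 + 343/1000 + 649/1000 + 1 = 1239/500 = 2.478 bits/symbol.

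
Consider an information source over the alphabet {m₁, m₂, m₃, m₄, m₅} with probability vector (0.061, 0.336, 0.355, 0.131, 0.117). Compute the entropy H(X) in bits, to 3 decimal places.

H = −Σ pᵢ log₂ pᵢ.
−0.061·log₂(0.061) = 0.2461
−0.336·log₂(0.336) = 0.5287
−0.355·log₂(0.355) = 0.5304
−0.131·log₂(0.131) = 0.3841
−0.117·log₂(0.117) = 0.3622
Sum ≈ 2.0515 → 2.052 bits.

2.052 bits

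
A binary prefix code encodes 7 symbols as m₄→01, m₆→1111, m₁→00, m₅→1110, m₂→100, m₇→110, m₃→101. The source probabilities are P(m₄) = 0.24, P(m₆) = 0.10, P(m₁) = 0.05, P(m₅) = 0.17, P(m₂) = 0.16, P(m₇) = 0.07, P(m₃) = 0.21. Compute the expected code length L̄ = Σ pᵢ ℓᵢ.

L̄ = Σ pᵢ·ℓᵢ = 0.24·2 + 0.10·4 + 0.05·2 + 0.17·4 + 0.16·3 + 0.07·3 + 0.21·3 = 2.98 bits/symbol.

2.98 bits/symbol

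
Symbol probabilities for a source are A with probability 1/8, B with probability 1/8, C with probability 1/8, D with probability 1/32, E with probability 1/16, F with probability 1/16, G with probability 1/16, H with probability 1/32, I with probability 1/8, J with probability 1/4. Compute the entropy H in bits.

Each probability is a power of 1/2, so log₂(1/p) is an integer.
H = Σ p·log₂(1/p) = 1/8·3 + 1/8·3 + 1/8·3 + 1/32·5 + 1/16·4 + 1/16·4 + 1/16·4 + 1/32·5 + 1/8·3 + 1/4·2 = 3.0625 bits.

3.0625 bits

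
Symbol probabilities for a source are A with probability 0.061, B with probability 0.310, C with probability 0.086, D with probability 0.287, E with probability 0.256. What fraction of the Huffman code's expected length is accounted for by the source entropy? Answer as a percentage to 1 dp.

97.6%

Entropy H = −Σ p log₂ p ≈ 2.0944 bits.
Huffman merges: 61/1000+43/500→147/1000; 147/1000+32/125→403/1000; 287/1000+31/100→597/1000; 403/1000+597/1000→1. L = 2147/1000 ≈ 2.1470.
Efficiency = H/L = 2.0944/2.1470 = 97.6%.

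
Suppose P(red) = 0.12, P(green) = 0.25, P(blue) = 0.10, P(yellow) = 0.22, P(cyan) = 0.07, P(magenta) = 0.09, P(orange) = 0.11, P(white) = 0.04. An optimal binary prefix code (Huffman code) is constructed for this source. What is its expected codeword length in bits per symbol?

2.83 bits/symbol

Repeatedly combine the two least-probable nodes; the expected code length is the sum of the merged weights.
merge 1/25 + 7/100 → 11/100
merge 9/100 + 1/10 → 19/100
merge 11/100 + 11/100 → 11/50
merge 3/25 + 19/100 → 31/100
merge 11/50 + 11/50 → 11/25
merge 1/4 + 31/100 → 14/25
merge 11/25 + 14/25 → 1
L = 11/100 + 19/100 + 11/50 + 31/100 + 11/25 + 14/25 + 1 = 283/100 = 2.83 bits/symbol.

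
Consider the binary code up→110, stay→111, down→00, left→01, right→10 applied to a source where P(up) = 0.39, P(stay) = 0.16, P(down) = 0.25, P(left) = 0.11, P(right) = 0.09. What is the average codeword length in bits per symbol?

2.55 bits/symbol

L̄ = Σ pᵢ·ℓᵢ = 0.39·3 + 0.16·3 + 0.25·2 + 0.11·2 + 0.09·2 = 2.55 bits/symbol.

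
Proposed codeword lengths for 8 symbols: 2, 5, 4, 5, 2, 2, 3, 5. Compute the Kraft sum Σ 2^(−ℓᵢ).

1.03125

With common denominator 2^5 = 32: Σ 2^(−ℓᵢ) = 8/32 + 1/32 + 2/32 + 1/32 + 8/32 + 8/32 + 4/32 + 1/32 = 33/32 = 1.03125.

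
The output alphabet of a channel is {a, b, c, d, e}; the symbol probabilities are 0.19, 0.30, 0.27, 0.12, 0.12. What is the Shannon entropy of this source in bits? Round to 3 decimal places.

H = −Σ pᵢ log₂ pᵢ.
−0.19·log₂(0.19) = 0.4552
−0.30·log₂(0.30) = 0.5211
−0.27·log₂(0.27) = 0.5100
−0.12·log₂(0.12) = 0.3671
−0.12·log₂(0.12) = 0.3671
Sum ≈ 2.2205 → 2.220 bits.

2.220 bits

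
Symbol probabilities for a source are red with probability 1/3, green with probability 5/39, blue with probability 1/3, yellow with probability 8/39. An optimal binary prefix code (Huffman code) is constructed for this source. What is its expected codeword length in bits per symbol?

2 bits/symbol

Repeatedly combine the two least-probable nodes; the expected code length is the sum of the merged weights.
merge 5/39 + 8/39 → 1/3
merge 1/3 + 1/3 → 2/3
merge 1/3 + 2/3 → 1
L = 1/3 + 2/3 + 1 = 2 bits/symbol.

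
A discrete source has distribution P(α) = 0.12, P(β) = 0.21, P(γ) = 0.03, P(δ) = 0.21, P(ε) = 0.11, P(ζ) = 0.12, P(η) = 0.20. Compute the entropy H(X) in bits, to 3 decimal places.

H = −Σ pᵢ log₂ pᵢ.
−0.12·log₂(0.12) = 0.3671
−0.21·log₂(0.21) = 0.4728
−0.03·log₂(0.03) = 0.1518
−0.21·log₂(0.21) = 0.4728
−0.11·log₂(0.11) = 0.3503
−0.12·log₂(0.12) = 0.3671
−0.20·log₂(0.20) = 0.4644
Sum ≈ 2.6462 → 2.646 bits.

2.646 bits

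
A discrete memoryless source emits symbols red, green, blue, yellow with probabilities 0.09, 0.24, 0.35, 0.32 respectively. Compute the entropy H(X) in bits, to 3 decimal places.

1.863 bits

H = −Σ pᵢ log₂ pᵢ.
−0.09·log₂(0.09) = 0.3127
−0.24·log₂(0.24) = 0.4941
−0.35·log₂(0.35) = 0.5301
−0.32·log₂(0.32) = 0.5260
Sum ≈ 1.8629 → 1.863 bits.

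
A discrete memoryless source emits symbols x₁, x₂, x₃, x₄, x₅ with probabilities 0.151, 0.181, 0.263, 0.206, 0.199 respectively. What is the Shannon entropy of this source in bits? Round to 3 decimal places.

H = −Σ pᵢ log₂ pᵢ.
−0.151·log₂(0.151) = 0.4118
−0.181·log₂(0.181) = 0.4463
−0.263·log₂(0.263) = 0.5068
−0.206·log₂(0.206) = 0.4695
−0.199·log₂(0.199) = 0.4635
Sum ≈ 2.2980 → 2.298 bits.

2.298 bits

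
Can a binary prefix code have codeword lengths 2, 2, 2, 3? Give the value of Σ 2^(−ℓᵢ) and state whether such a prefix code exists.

With common denominator 2^3 = 8: Σ 2^(−ℓᵢ) = 2/8 + 2/8 + 2/8 + 1/8 = 7/8 = 0.875.
Kraft's inequality requires Σ ≤ 1; here Σ = 0.875 ≤ 1, so such a prefix code exists.

0.875; yes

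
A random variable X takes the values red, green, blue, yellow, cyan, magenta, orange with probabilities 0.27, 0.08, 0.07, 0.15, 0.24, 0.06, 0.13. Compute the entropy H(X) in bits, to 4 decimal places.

H = −Σ pᵢ log₂ pᵢ.
−0.27·log₂(0.27) = 0.5100
−0.08·log₂(0.08) = 0.2915
−0.07·log₂(0.07) = 0.2686
−0.15·log₂(0.15) = 0.4105
−0.24·log₂(0.24) = 0.4941
−0.06·log₂(0.06) = 0.2435
−0.13·log₂(0.13) = 0.3826
Sum ≈ 2.6009 → 2.6009 bits.

2.6009 bits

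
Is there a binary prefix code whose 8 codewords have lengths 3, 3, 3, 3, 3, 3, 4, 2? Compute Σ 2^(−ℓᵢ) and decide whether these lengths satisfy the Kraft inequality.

1.0625; no

With common denominator 2^4 = 16: Σ 2^(−ℓᵢ) = 2/16 + 2/16 + 2/16 + 2/16 + 2/16 + 2/16 + 1/16 + 4/16 = 17/16 = 1.0625.
Kraft's inequality requires Σ ≤ 1; here Σ = 1.0625 > 1, so no such prefix code exists.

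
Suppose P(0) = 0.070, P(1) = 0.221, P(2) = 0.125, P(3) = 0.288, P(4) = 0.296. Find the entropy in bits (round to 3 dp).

2.162 bits

H = −Σ pᵢ log₂ pᵢ.
−0.070·log₂(0.070) = 0.2686
−0.221·log₂(0.221) = 0.4813
−0.125·log₂(0.125) = 0.3750
−0.288·log₂(0.288) = 0.5172
−0.296·log₂(0.296) = 0.5199
Sum ≈ 2.1619 → 2.162 bits.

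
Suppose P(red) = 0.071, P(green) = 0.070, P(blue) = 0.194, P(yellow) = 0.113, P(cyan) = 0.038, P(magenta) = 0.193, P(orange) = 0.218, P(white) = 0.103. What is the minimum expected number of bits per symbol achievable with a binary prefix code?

2.87 bits/symbol

Repeatedly combine the two least-probable nodes; the expected code length is the sum of the merged weights.
merge 19/500 + 7/100 → 27/250
merge 71/1000 + 103/1000 → 87/500
merge 27/250 + 113/1000 → 221/1000
merge 87/500 + 193/1000 → 367/1000
merge 97/500 + 109/500 → 103/250
merge 221/1000 + 367/1000 → 147/250
merge 103/250 + 147/250 → 1
L = 27/250 + 87/500 + 221/1000 + 367/1000 + 103/250 + 147/250 + 1 = 287/100 = 2.87 bits/symbol.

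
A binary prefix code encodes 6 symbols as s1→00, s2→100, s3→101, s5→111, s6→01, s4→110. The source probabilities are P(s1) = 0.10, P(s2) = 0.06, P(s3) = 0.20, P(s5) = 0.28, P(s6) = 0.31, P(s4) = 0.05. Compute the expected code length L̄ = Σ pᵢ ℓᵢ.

L̄ = Σ pᵢ·ℓᵢ = 0.10·2 + 0.06·3 + 0.20·3 + 0.28·3 + 0.31·2 + 0.05·3 = 2.59 bits/symbol.

2.59 bits/symbol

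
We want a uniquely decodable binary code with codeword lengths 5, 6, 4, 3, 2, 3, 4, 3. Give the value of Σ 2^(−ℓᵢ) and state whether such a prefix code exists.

0.796875; yes

With common denominator 2^6 = 64: Σ 2^(−ℓᵢ) = 2/64 + 1/64 + 4/64 + 8/64 + 16/64 + 8/64 + 4/64 + 8/64 = 51/64 = 0.796875.
Kraft's inequality requires Σ ≤ 1; here Σ = 0.796875 ≤ 1, so such a prefix code exists.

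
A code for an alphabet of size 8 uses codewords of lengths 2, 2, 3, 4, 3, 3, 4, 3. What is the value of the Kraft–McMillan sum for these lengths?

With common denominator 2^4 = 16: Σ 2^(−ℓᵢ) = 4/16 + 4/16 + 2/16 + 1/16 + 2/16 + 2/16 + 1/16 + 2/16 = 18/16 = 1.125.

1.125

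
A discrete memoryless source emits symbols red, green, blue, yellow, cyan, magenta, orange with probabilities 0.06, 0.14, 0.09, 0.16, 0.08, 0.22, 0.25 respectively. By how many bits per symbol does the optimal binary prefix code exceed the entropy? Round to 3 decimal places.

0.022 bits

Entropy H = −Σ p log₂ p ≈ 2.6484 bits.
Huffman merges: 3/50+2/25→7/50; 9/100+7/50→23/100; 7/50+4/25→3/10; 11/50+23/100→9/20; 1/4+3/10→11/20; 9/20+11/20→1. L = 267/100 ≈ 2.6700.
L − H = 2.6700 − 2.6484 = 0.022 bits.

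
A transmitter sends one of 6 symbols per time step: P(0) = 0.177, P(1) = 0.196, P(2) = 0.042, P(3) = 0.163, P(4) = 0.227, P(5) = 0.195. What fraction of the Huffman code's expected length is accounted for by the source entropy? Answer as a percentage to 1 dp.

Entropy H = −Σ p log₂ p ≈ 2.4672 bits.
Huffman merges: 21/500+163/1000→41/200; 177/1000+39/200→93/250; 49/250+41/200→401/1000; 227/1000+93/250→599/1000; 401/1000+599/1000→1. L = 2577/1000 ≈ 2.5770.
Efficiency = H/L = 2.4672/2.5770 = 95.7%.

95.7%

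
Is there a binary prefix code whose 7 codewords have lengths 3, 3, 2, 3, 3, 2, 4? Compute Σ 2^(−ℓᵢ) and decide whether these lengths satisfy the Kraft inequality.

With common denominator 2^4 = 16: Σ 2^(−ℓᵢ) = 2/16 + 2/16 + 4/16 + 2/16 + 2/16 + 4/16 + 1/16 = 17/16 = 1.0625.
Kraft's inequality requires Σ ≤ 1; here Σ = 1.0625 > 1, so no such prefix code exists.

1.0625; no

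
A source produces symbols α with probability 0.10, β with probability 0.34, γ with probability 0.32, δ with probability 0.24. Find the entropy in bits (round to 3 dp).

1.882 bits

H = −Σ pᵢ log₂ pᵢ.
−0.10·log₂(0.10) = 0.3322
−0.34·log₂(0.34) = 0.5292
−0.32·log₂(0.32) = 0.5260
−0.24·log₂(0.24) = 0.4941
Sum ≈ 1.8815 → 1.882 bits.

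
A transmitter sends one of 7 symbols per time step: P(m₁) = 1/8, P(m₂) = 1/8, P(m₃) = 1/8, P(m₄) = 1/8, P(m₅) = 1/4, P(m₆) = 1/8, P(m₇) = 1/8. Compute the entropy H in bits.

2.75 bits

Each probability is a power of 1/2, so log₂(1/p) is an integer.
H = Σ p·log₂(1/p) = 1/8·3 + 1/8·3 + 1/8·3 + 1/8·3 + 1/4·2 + 1/8·3 + 1/8·3 = 2.75 bits.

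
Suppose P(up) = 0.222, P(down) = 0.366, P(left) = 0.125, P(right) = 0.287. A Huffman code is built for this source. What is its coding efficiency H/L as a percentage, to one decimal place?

Entropy H = −Σ p log₂ p ≈ 1.9046 bits.
Huffman merges: 1/8+111/500→347/1000; 287/1000+347/1000→317/500; 183/500+317/500→1. L = 1981/1000 ≈ 1.9810.
Efficiency = H/L = 1.9046/1.9810 = 96.1%.

96.1%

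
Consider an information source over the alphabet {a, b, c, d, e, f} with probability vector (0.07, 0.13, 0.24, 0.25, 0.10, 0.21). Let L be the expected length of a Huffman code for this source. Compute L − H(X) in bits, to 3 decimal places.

0.020 bits

Entropy H = −Σ p log₂ p ≈ 2.4503 bits.
Huffman merges: 7/100+1/10→17/100; 13/100+17/100→3/10; 21/100+6/25→9/20; 1/4+3/10→11/20; 9/20+11/20→1. L = 247/100 ≈ 2.4700.
L − H = 2.4700 − 2.4503 = 0.020 bits.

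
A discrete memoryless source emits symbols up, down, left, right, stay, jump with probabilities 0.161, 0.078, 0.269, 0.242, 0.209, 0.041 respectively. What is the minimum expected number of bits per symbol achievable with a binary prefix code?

2.399 bits/symbol

Repeatedly combine the two least-probable nodes; the expected code length is the sum of the merged weights.
merge 41/1000 + 39/500 → 119/1000
merge 119/1000 + 161/1000 → 7/25
merge 209/1000 + 121/500 → 451/1000
merge 269/1000 + 7/25 → 549/1000
merge 451/1000 + 549/1000 → 1
L = 119/1000 + 7/25 + 451/1000 + 549/1000 + 1 = 2399/1000 = 2.399 bits/symbol.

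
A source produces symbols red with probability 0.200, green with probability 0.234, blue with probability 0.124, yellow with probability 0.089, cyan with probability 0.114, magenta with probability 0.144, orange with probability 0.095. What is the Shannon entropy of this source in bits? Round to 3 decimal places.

2.721 bits

H = −Σ pᵢ log₂ pᵢ.
−0.200·log₂(0.200) = 0.4644
−0.234·log₂(0.234) = 0.4903
−0.124·log₂(0.124) = 0.3734
−0.089·log₂(0.089) = 0.3106
−0.114·log₂(0.114) = 0.3571
−0.144·log₂(0.144) = 0.4026
−0.095·log₂(0.095) = 0.3226
Sum ≈ 2.7211 → 2.721 bits.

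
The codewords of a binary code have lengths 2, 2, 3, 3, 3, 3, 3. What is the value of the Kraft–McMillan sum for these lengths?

1.125

With common denominator 2^3 = 8: Σ 2^(−ℓᵢ) = 2/8 + 2/8 + 1/8 + 1/8 + 1/8 + 1/8 + 1/8 = 9/8 = 1.125.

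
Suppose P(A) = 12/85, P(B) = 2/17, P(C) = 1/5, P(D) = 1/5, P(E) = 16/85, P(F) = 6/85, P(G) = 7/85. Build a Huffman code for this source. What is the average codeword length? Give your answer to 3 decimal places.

Repeatedly combine the two least-probable nodes; the expected code length is the sum of the merged weights.
merge 6/85 + 7/85 → 13/85
merge 2/17 + 12/85 → 22/85
merge 13/85 + 16/85 → 29/85
merge 1/5 + 1/5 → 2/5
merge 22/85 + 29/85 → 3/5
merge 2/5 + 3/5 → 1
L = 13/85 + 22/85 + 29/85 + 2/5 + 3/5 + 1 = 234/85 ≈ 2.753 bits/symbol.

2.753 bits/symbol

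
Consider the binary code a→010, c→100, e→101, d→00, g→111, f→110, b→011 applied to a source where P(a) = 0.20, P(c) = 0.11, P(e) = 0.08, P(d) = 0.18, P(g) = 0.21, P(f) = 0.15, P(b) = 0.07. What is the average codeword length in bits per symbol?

2.82 bits/symbol

L̄ = Σ pᵢ·ℓᵢ = 0.20·3 + 0.11·3 + 0.08·3 + 0.18·2 + 0.21·3 + 0.15·3 + 0.07·3 = 2.82 bits/symbol.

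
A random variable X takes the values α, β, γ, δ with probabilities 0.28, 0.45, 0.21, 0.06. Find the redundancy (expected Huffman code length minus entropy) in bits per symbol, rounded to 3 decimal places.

0.071 bits

Entropy H = −Σ p log₂ p ≈ 1.7490 bits.
Huffman merges: 3/50+21/100→27/100; 27/100+7/25→11/20; 9/20+11/20→1. L = 91/50 ≈ 1.8200.
L − H = 1.8200 − 1.7490 = 0.071 bits.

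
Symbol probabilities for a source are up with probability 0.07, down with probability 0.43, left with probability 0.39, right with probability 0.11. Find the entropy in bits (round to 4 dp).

H = −Σ pᵢ log₂ pᵢ.
−0.07·log₂(0.07) = 0.2686
−0.43·log₂(0.43) = 0.5236
−0.39·log₂(0.39) = 0.5298
−0.11·log₂(0.11) = 0.3503
Sum ≈ 1.6722 → 1.6722 bits.

1.6722 bits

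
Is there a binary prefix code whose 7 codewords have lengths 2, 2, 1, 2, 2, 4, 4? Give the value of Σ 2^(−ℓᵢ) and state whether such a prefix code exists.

With common denominator 2^4 = 16: Σ 2^(−ℓᵢ) = 4/16 + 4/16 + 8/16 + 4/16 + 4/16 + 1/16 + 1/16 = 26/16 = 1.625.
Kraft's inequality requires Σ ≤ 1; here Σ = 1.625 > 1, so no such prefix code exists.

1.625; no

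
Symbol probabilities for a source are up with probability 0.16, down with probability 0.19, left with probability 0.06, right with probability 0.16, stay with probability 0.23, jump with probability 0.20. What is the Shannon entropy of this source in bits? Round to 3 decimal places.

H = −Σ pᵢ log₂ pᵢ.
−0.16·log₂(0.16) = 0.4230
−0.19·log₂(0.19) = 0.4552
−0.06·log₂(0.06) = 0.2435
−0.16·log₂(0.16) = 0.4230
−0.23·log₂(0.23) = 0.4877
−0.20·log₂(0.20) = 0.4644
Sum ≈ 2.4968 → 2.497 bits.

2.497 bits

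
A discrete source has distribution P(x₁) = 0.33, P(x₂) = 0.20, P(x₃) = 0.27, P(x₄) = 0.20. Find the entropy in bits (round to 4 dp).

1.9666 bits

H = −Σ pᵢ log₂ pᵢ.
−0.33·log₂(0.33) = 0.5278
−0.20·log₂(0.20) = 0.4644
−0.27·log₂(0.27) = 0.5100
−0.20·log₂(0.20) = 0.4644
Sum ≈ 1.9666 → 1.9666 bits.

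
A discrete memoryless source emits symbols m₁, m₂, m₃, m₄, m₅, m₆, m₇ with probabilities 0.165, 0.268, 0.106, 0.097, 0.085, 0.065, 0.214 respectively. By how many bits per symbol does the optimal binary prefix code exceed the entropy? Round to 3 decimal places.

Entropy H = −Σ p log₂ p ≈ 2.6424 bits.
Huffman merges: 13/200+17/200→3/20; 97/1000+53/500→203/1000; 3/20+33/200→63/200; 203/1000+107/500→417/1000; 67/250+63/200→583/1000; 417/1000+583/1000→1. L = 667/250 ≈ 2.6680.
L − H = 2.6680 − 2.6424 = 0.026 bits.

0.026 bits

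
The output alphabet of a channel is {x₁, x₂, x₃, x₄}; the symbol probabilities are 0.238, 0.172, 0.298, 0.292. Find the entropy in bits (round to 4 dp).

H = −Σ pᵢ log₂ pᵢ.
−0.238·log₂(0.238) = 0.4929
−0.172·log₂(0.172) = 0.4368
−0.298·log₂(0.298) = 0.5205
−0.292·log₂(0.292) = 0.5186
Sum ≈ 1.9688 → 1.9688 bits.

1.9688 bits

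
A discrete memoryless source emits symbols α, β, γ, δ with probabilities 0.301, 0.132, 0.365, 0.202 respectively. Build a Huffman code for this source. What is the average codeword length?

1.969 bits/symbol

Repeatedly combine the two least-probable nodes; the expected code length is the sum of the merged weights.
merge 33/250 + 101/500 → 167/500
merge 301/1000 + 167/500 → 127/200
merge 73/200 + 127/200 → 1
L = 167/500 + 127/200 + 1 = 1969/1000 = 1.969 bits/symbol.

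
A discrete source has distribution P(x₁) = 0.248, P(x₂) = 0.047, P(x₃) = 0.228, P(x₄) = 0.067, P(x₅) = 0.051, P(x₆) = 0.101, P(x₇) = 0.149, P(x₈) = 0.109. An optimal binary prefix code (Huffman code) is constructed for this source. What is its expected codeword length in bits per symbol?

Repeatedly combine the two least-probable nodes; the expected code length is the sum of the merged weights.
merge 47/1000 + 51/1000 → 49/500
merge 67/1000 + 49/500 → 33/200
merge 101/1000 + 109/1000 → 21/100
merge 149/1000 + 33/200 → 157/500
merge 21/100 + 57/250 → 219/500
merge 31/125 + 157/500 → 281/500
merge 219/500 + 281/500 → 1
L = 49/500 + 33/200 + 21/100 + 157/500 + 219/500 + 281/500 + 1 = 2787/1000 = 2.787 bits/symbol.

2.787 bits/symbol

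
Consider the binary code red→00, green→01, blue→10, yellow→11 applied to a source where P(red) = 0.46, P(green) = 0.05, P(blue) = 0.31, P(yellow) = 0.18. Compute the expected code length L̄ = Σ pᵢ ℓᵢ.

2 bits/symbol

L̄ = Σ pᵢ·ℓᵢ = 0.46·2 + 0.05·2 + 0.31·2 + 0.18·2 = 2 bits/symbol.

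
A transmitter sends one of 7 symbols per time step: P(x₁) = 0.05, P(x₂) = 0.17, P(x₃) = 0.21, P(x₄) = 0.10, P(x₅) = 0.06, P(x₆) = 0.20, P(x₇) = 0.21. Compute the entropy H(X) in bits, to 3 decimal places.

H = −Σ pᵢ log₂ pᵢ.
−0.05·log₂(0.05) = 0.2161
−0.17·log₂(0.17) = 0.4346
−0.21·log₂(0.21) = 0.4728
−0.10·log₂(0.10) = 0.3322
−0.06·log₂(0.06) = 0.2435
−0.20·log₂(0.20) = 0.4644
−0.21·log₂(0.21) = 0.4728
Sum ≈ 2.6364 → 2.636 bits.

2.636 bits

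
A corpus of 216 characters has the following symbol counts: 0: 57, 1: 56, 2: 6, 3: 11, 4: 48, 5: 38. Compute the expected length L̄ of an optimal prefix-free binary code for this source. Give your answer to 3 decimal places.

Probabilities are the counts divided by 216.
Repeatedly combine the two least-probable nodes; the expected code length is the sum of the merged weights.
merge 1/36 + 11/216 → 17/216
merge 17/216 + 19/108 → 55/216
merge 2/9 + 55/216 → 103/216
merge 7/27 + 19/72 → 113/216
merge 103/216 + 113/216 → 1
L = 17/216 + 55/216 + 103/216 + 113/216 + 1 = 7/3 ≈ 2.333 bits/symbol.

2.333 bits/symbol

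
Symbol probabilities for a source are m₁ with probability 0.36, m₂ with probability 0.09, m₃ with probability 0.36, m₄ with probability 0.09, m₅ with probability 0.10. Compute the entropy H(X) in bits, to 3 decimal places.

2.019 bits

H = −Σ pᵢ log₂ pᵢ.
−0.36·log₂(0.36) = 0.5306
−0.09·log₂(0.09) = 0.3127
−0.36·log₂(0.36) = 0.5306
−0.09·log₂(0.09) = 0.3127
−0.10·log₂(0.10) = 0.3322
Sum ≈ 2.0187 → 2.019 bits.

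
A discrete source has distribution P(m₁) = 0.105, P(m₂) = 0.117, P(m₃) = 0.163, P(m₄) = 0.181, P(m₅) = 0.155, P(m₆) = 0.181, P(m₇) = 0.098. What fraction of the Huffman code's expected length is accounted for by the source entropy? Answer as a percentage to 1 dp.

Entropy H = −Σ p log₂ p ≈ 2.7681 bits.
Huffman merges: 49/500+21/200→203/1000; 117/1000+31/200→34/125; 163/1000+181/1000→43/125; 181/1000+203/1000→48/125; 34/125+43/125→77/125; 48/125+77/125→1. L = 2819/1000 ≈ 2.8190.
Efficiency = H/L = 2.7681/2.8190 = 98.2%.

98.2%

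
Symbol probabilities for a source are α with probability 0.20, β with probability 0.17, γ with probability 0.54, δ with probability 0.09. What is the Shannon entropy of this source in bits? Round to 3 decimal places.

H = −Σ pᵢ log₂ pᵢ.
−0.20·log₂(0.20) = 0.4644
−0.17·log₂(0.17) = 0.4346
−0.54·log₂(0.54) = 0.4800
−0.09·log₂(0.09) = 0.3127
Sum ≈ 1.6917 → 1.692 bits.

1.692 bits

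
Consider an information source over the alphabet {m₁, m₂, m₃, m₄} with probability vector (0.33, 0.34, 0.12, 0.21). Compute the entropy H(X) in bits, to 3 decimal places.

1.897 bits

H = −Σ pᵢ log₂ pᵢ.
−0.33·log₂(0.33) = 0.5278
−0.34·log₂(0.34) = 0.5292
−0.12·log₂(0.12) = 0.3671
−0.21·log₂(0.21) = 0.4728
Sum ≈ 1.8969 → 1.897 bits.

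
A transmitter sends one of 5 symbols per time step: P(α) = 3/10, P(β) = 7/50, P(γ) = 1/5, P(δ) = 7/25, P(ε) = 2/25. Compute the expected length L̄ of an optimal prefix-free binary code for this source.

2.22 bits/symbol

Repeatedly combine the two least-probable nodes; the expected code length is the sum of the merged weights.
merge 2/25 + 7/50 → 11/50
merge 1/5 + 11/50 → 21/50
merge 7/25 + 3/10 → 29/50
merge 21/50 + 29/50 → 1
L = 11/50 + 21/50 + 29/50 + 1 = 111/50 = 2.22 bits/symbol.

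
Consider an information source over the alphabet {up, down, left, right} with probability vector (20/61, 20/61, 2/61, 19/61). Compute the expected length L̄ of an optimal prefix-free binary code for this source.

Repeatedly combine the two least-probable nodes; the expected code length is the sum of the merged weights.
merge 2/61 + 19/61 → 21/61
merge 20/61 + 20/61 → 40/61
merge 21/61 + 40/61 → 1
L = 21/61 + 40/61 + 1 = 2 bits/symbol.

2 bits/symbol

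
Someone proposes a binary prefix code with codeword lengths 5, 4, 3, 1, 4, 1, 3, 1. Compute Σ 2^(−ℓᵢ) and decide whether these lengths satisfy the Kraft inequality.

With common denominator 2^5 = 32: Σ 2^(−ℓᵢ) = 1/32 + 2/32 + 4/32 + 16/32 + 2/32 + 16/32 + 4/32 + 16/32 = 61/32 = 1.90625.
Kraft's inequality requires Σ ≤ 1; here Σ = 1.90625 > 1, so no such prefix code exists.

1.90625; no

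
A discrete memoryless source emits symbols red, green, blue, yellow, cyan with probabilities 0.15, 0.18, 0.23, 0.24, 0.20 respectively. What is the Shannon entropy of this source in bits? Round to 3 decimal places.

2.302 bits

H = −Σ pᵢ log₂ pᵢ.
−0.15·log₂(0.15) = 0.4105
−0.18·log₂(0.18) = 0.4453
−0.23·log₂(0.23) = 0.4877
−0.24·log₂(0.24) = 0.4941
−0.20·log₂(0.20) = 0.4644
Sum ≈ 2.3020 → 2.302 bits.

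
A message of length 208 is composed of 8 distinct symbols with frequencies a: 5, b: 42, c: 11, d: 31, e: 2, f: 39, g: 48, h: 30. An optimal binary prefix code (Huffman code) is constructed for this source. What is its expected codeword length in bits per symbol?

Probabilities are the counts divided by 208.
Repeatedly combine the two least-probable nodes; the expected code length is the sum of the merged weights.
merge 1/104 + 5/208 → 7/208
merge 7/208 + 11/208 → 9/104
merge 9/104 + 15/104 → 3/13
merge 31/208 + 3/16 → 35/104
merge 21/104 + 3/13 → 45/104
merge 3/13 + 35/104 → 59/104
merge 45/104 + 59/104 → 1
L = 7/208 + 9/104 + 3/13 + 35/104 + 45/104 + 59/104 + 1 = 43/16 = 2.6875 bits/symbol.

2.6875 bits/symbol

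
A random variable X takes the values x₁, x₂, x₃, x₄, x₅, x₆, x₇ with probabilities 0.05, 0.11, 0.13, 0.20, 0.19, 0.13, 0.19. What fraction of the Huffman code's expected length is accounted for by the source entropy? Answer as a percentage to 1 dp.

97.7%

Entropy H = −Σ p log₂ p ≈ 2.7065 bits.
Huffman merges: 1/20+11/100→4/25; 13/100+13/100→13/50; 4/25+19/100→7/20; 19/100+1/5→39/100; 13/50+7/20→61/100; 39/100+61/100→1. L = 277/100 ≈ 2.7700.
Efficiency = H/L = 2.7065/2.7700 = 97.7%.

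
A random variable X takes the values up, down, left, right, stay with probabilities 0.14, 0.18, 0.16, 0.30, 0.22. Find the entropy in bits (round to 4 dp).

2.2671 bits

H = −Σ pᵢ log₂ pᵢ.
−0.14·log₂(0.14) = 0.3971
−0.18·log₂(0.18) = 0.4453
−0.16·log₂(0.16) = 0.4230
−0.30·log₂(0.30) = 0.5211
−0.22·log₂(0.22) = 0.4806
Sum ≈ 2.2671 → 2.2671 bits.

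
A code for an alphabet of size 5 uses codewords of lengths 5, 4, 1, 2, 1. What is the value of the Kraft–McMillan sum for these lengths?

With common denominator 2^5 = 32: Σ 2^(−ℓᵢ) = 1/32 + 2/32 + 16/32 + 8/32 + 16/32 = 43/32 = 1.34375.

1.34375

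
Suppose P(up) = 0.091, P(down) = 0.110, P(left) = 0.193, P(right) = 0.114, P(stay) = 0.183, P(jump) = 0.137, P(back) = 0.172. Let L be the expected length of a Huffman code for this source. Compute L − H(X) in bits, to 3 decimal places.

Entropy H = −Σ p log₂ p ≈ 2.7582 bits.
Huffman merges: 91/1000+11/100→201/1000; 57/500+137/1000→251/1000; 43/250+183/1000→71/200; 193/1000+201/1000→197/500; 251/1000+71/200→303/500; 197/500+303/500→1. L = 2807/1000 ≈ 2.8070.
L − H = 2.8070 − 2.7582 = 0.049 bits.

0.049 bits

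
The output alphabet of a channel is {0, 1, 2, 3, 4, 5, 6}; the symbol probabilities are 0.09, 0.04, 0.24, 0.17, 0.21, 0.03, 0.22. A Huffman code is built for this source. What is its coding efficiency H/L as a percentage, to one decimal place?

Entropy H = −Σ p log₂ p ≈ 2.5323 bits.
Huffman merges: 3/100+1/25→7/100; 7/100+9/100→4/25; 4/25+17/100→33/100; 21/100+11/50→43/100; 6/25+33/100→57/100; 43/100+57/100→1. L = 64/25 ≈ 2.5600.
Efficiency = H/L = 2.5323/2.5600 = 98.9%.

98.9%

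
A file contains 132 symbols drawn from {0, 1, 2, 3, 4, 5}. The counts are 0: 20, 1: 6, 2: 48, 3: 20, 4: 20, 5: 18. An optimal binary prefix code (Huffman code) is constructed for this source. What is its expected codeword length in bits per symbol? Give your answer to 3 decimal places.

Probabilities are the counts divided by 132.
Repeatedly combine the two least-probable nodes; the expected code length is the sum of the merged weights.
merge 1/22 + 3/22 → 2/11
merge 5/33 + 5/33 → 10/33
merge 5/33 + 2/11 → 1/3
merge 10/33 + 1/3 → 7/11
merge 4/11 + 7/11 → 1
L = 2/11 + 10/33 + 1/3 + 7/11 + 1 = 27/11 ≈ 2.455 bits/symbol.

2.455 bits/symbol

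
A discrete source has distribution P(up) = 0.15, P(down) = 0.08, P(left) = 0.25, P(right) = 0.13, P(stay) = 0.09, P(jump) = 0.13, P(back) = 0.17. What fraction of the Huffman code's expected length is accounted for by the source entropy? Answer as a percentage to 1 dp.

Entropy H = −Σ p log₂ p ≈ 2.7146 bits.
Huffman merges: 2/25+9/100→17/100; 13/100+13/100→13/50; 3/20+17/100→8/25; 17/100+1/4→21/50; 13/50+8/25→29/50; 21/50+29/50→1. L = 11/4 ≈ 2.7500.
Efficiency = H/L = 2.7146/2.7500 = 98.7%.

98.7%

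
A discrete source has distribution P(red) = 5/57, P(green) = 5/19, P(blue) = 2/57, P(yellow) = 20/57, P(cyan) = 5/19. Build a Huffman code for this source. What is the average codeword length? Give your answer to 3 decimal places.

2.123 bits/symbol

Repeatedly combine the two least-probable nodes; the expected code length is the sum of the merged weights.
merge 2/57 + 5/57 → 7/57
merge 7/57 + 5/19 → 22/57
merge 5/19 + 20/57 → 35/57
merge 22/57 + 35/57 → 1
L = 7/57 + 22/57 + 35/57 + 1 = 121/57 ≈ 2.123 bits/symbol.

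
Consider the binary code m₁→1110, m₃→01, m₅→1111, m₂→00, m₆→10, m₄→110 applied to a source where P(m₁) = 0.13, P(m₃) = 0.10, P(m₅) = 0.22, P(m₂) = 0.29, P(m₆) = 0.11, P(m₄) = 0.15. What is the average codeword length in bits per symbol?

2.85 bits/symbol

L̄ = Σ pᵢ·ℓᵢ = 0.13·4 + 0.10·2 + 0.22·4 + 0.29·2 + 0.11·2 + 0.15·3 = 2.85 bits/symbol.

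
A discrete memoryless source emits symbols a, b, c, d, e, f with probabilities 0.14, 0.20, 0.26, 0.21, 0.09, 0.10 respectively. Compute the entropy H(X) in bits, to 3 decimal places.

H = −Σ pᵢ log₂ pᵢ.
−0.14·log₂(0.14) = 0.3971
−0.20·log₂(0.20) = 0.4644
−0.26·log₂(0.26) = 0.5053
−0.21·log₂(0.21) = 0.4728
−0.09·log₂(0.09) = 0.3127
−0.10·log₂(0.10) = 0.3322
Sum ≈ 2.4845 → 2.484 bits.

2.484 bits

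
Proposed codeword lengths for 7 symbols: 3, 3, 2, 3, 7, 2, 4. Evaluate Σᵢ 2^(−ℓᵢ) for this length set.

0.9453125

With common denominator 2^7 = 128: Σ 2^(−ℓᵢ) = 16/128 + 16/128 + 32/128 + 16/128 + 1/128 + 32/128 + 8/128 = 121/128 = 0.9453125.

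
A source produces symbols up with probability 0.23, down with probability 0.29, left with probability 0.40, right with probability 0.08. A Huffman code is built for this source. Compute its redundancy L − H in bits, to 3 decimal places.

Entropy H = −Σ p log₂ p ≈ 1.8259 bits.
Huffman merges: 2/25+23/100→31/100; 29/100+31/100→3/5; 2/5+3/5→1. L = 191/100 ≈ 1.9100.
L − H = 1.9100 − 1.8259 = 0.084 bits.

0.084 bits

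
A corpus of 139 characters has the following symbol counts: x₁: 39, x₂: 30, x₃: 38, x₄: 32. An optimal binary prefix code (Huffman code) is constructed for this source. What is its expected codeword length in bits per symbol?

2 bits/symbol

Probabilities are the counts divided by 139.
Repeatedly combine the two least-probable nodes; the expected code length is the sum of the merged weights.
merge 30/139 + 32/139 → 62/139
merge 38/139 + 39/139 → 77/139
merge 62/139 + 77/139 → 1
L = 62/139 + 77/139 + 1 = 2 bits/symbol.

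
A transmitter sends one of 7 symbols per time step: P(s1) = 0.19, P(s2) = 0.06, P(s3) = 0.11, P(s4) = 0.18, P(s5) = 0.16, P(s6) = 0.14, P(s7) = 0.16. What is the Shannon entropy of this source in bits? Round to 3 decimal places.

2.737 bits

H = −Σ pᵢ log₂ pᵢ.
−0.19·log₂(0.19) = 0.4552
−0.06·log₂(0.06) = 0.2435
−0.11·log₂(0.11) = 0.3503
−0.18·log₂(0.18) = 0.4453
−0.16·log₂(0.16) = 0.4230
−0.14·log₂(0.14) = 0.3971
−0.16·log₂(0.16) = 0.4230
Sum ≈ 2.7375 → 2.737 bits.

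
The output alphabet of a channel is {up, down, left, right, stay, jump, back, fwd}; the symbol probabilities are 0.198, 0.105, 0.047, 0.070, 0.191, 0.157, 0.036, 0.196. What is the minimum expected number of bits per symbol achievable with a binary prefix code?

2.842 bits/symbol

Repeatedly combine the two least-probable nodes; the expected code length is the sum of the merged weights.
merge 9/250 + 47/1000 → 83/1000
merge 7/100 + 83/1000 → 153/1000
merge 21/200 + 153/1000 → 129/500
merge 157/1000 + 191/1000 → 87/250
merge 49/250 + 99/500 → 197/500
merge 129/500 + 87/250 → 303/500
merge 197/500 + 303/500 → 1
L = 83/1000 + 153/1000 + 129/500 + 87/250 + 197/500 + 303/500 + 1 = 1421/500 = 2.842 bits/symbol.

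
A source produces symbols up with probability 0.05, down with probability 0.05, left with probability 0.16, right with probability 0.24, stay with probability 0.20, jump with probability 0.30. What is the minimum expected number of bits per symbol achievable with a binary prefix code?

Repeatedly combine the two least-probable nodes; the expected code length is the sum of the merged weights.
merge 1/20 + 1/20 → 1/10
merge 1/10 + 4/25 → 13/50
merge 1/5 + 6/25 → 11/25
merge 13/50 + 3/10 → 14/25
merge 11/25 + 14/25 → 1
L = 1/10 + 13/50 + 11/25 + 14/25 + 1 = 59/25 = 2.36 bits/symbol.

2.36 bits/symbol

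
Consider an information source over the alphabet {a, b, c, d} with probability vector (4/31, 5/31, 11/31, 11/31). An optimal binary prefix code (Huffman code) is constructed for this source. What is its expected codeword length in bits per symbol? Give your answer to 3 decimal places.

Repeatedly combine the two least-probable nodes; the expected code length is the sum of the merged weights.
merge 4/31 + 5/31 → 9/31
merge 9/31 + 11/31 → 20/31
merge 11/31 + 20/31 → 1
L = 9/31 + 20/31 + 1 = 60/31 ≈ 1.935 bits/symbol.

1.935 bits/symbol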